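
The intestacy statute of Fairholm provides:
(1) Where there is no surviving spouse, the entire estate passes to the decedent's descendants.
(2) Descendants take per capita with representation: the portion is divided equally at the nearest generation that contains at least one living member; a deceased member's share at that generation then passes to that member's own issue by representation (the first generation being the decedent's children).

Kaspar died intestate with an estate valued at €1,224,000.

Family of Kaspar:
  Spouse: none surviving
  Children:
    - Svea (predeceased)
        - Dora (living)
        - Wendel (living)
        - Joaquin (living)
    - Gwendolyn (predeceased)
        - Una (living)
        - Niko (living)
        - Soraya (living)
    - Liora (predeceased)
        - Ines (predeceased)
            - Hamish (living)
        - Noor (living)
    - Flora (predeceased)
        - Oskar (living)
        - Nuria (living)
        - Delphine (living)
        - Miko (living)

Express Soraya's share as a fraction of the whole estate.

The entire €1,224,000 passes to the descendants.
No child survives, so the initial division is made at the grandchildren's generation.
That amount (€1,224,000) is divided into 12 shares of €102,000: Dora, Wendel, Joaquin, Una, Niko, Soraya, Noor, Oskar, Nuria, Delphine, and Miko each take €102,000; Ines's €102,000 share passes to Ines's issue.
Ines's share (€102,000) passes entirely to Hamish.

Soraya receives 1/12 of the estate.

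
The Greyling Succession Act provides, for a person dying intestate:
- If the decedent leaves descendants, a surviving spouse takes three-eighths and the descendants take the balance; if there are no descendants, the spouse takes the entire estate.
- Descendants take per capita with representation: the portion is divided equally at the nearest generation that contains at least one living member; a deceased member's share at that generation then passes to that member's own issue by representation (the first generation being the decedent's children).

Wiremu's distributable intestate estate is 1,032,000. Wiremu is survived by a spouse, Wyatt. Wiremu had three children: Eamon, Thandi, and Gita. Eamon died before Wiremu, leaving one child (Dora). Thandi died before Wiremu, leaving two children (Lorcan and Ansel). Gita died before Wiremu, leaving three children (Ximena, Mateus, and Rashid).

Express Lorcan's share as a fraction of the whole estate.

Wyatt takes three-eighths of 1,032,000 = 387,000. The remaining 645,000 passes to the descendants.
No child survives, so the initial division is made at the grandchildren's generation.
The descendants' portion (645,000) is divided into 6 shares of 107,500: Dora, Lorcan, Ansel, Ximena, Mateus, and Rashid each take 107,500.

Lorcan receives 5/48 of the estate.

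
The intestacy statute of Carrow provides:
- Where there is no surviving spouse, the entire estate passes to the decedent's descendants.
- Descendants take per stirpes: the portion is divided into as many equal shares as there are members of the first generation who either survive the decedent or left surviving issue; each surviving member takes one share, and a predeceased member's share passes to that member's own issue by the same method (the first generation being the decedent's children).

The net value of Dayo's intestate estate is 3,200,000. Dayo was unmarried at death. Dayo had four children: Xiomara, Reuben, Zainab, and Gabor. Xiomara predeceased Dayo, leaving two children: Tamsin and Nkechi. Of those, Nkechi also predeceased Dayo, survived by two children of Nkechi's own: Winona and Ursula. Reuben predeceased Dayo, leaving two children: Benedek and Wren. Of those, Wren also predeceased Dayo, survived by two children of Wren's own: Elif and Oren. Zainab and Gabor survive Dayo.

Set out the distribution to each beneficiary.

The entire 3,200,000 passes to the descendants.
That amount (3,200,000) is divided into 4 shares of 800,000: Zainab and Gabor each take 800,000; Xiomara's 800,000 share passes to Xiomara's issue; Reuben's 800,000 share passes to Reuben's issue.
Xiomara's share (800,000) is divided into 2 shares of 400,000: Tamsin takes 400,000; Nkechi's 400,000 share passes to Nkechi's issue.
Nkechi's share (400,000) is divided into 2 shares of 200,000: Winona and Ursula each take 200,000.
Reuben's share (800,000) is divided into 2 shares of 400,000: Benedek takes 400,000; Wren's 400,000 share passes to Wren's issue.
Wren's share (400,000) is divided into 2 shares of 200,000: Elif and Oren each take 200,000.

Tamsin: 400,000; Winona: 200,000; Ursula: 200,000; Benedek: 400,000; Elif: 200,000; Oren: 200,000; Zainab: 800,000; Gabor: 800,000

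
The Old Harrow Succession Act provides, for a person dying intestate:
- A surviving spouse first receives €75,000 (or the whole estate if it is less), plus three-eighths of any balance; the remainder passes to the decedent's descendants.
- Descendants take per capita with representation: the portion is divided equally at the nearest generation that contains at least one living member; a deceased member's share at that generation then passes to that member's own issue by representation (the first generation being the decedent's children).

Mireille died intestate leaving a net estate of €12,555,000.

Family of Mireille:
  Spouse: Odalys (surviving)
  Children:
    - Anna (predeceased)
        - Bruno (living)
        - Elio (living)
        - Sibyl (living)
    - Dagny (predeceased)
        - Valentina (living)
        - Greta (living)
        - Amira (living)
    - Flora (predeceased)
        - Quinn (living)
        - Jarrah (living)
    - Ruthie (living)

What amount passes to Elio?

Elio receives €650,000.

Odalys first takes €75,000, leaving a balance of €12,480,000. Odalys then takes three-eighths of the balance (€4,680,000), for a total of €4,755,000. The remaining €7,800,000 passes to the descendants.
The descendants' portion (€7,800,000) is divided into 4 shares of €1,950,000: Ruthie takes €1,950,000; Anna's €1,950,000 share passes to Anna's issue; Dagny's €1,950,000 share passes to Dagny's issue; Flora's €1,950,000 share passes to Flora's issue.
Anna's share (€1,950,000) is divided into 3 shares of €650,000: Bruno, Elio, and Sibyl each take €650,000.
Dagny's share (€1,950,000) is divided into 3 shares of €650,000: Valentina, Greta, and Amira each take €650,000.
Flora's share (€1,950,000) is divided into 2 shares of €975,000: Quinn and Jarrah each take €975,000.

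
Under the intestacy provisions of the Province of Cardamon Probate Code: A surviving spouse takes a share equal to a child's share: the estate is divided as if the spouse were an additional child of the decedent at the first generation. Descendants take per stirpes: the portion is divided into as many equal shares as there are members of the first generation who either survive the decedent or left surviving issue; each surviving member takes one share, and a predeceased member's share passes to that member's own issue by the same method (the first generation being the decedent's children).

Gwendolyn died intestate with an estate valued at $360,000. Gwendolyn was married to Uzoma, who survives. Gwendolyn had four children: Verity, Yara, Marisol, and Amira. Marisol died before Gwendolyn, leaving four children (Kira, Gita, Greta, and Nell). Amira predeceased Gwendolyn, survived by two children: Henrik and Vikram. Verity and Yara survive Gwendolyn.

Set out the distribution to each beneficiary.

Uzoma: $72,000; Verity: $72,000; Yara: $72,000; Kira: $18,000; Gita: $18,000; Greta: $18,000; Nell: $18,000; Henrik: $36,000; Vikram: $36,000

The spouse counts as an additional share at the children's level, so there are 5 primary shares of $72,000. Uzoma takes one such share ($72,000).
The children's combined portion ($288,000) is divided into 4 shares of $72,000: Verity and Yara each take $72,000; Marisol's $72,000 share passes to Marisol's issue; Amira's $72,000 share passes to Amira's issue.
Marisol's share ($72,000) is divided into 4 shares of $18,000: Kira, Gita, Greta, and Nell each take $18,000.
Amira's share ($72,000) is divided into 2 shares of $36,000: Henrik and Vikram each take $36,000.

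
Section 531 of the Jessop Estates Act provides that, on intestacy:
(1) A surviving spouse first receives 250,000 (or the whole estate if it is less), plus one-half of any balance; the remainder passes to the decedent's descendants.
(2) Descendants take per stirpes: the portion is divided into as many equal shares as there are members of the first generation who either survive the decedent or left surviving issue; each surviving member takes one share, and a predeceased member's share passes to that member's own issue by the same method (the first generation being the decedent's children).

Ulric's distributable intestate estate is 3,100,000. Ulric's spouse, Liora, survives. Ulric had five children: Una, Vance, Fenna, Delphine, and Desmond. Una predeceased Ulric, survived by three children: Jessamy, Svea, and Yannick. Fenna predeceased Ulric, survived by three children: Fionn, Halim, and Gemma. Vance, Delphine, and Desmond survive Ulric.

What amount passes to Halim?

Halim receives 95,000.

Liora first takes 250,000, leaving a balance of 2,850,000. Liora then takes one-half of the balance (1,425,000), for a total of 1,675,000. The remaining 1,425,000 passes to the descendants.
The descendants' portion (1,425,000) is divided into 5 shares of 285,000: Vance, Delphine, and Desmond each take 285,000; Una's 285,000 share passes to Una's issue; Fenna's 285,000 share passes to Fenna's issue.
Una's share (285,000) is divided into 3 shares of 95,000: Jessamy, Svea, and Yannick each take 95,000.
Fenna's share (285,000) is divided into 3 shares of 95,000: Fionn, Halim, and Gemma each take 95,000.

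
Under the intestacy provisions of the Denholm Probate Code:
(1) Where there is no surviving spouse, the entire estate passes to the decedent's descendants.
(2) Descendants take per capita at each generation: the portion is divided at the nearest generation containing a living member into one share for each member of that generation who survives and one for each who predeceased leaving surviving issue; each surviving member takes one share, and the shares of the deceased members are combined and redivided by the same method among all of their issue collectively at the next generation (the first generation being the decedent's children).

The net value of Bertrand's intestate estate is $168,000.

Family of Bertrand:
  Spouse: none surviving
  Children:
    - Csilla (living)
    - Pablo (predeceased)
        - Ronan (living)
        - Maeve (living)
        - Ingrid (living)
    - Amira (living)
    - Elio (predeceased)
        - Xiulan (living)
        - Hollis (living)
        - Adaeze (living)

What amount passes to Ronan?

Ronan receives $14,000.

The entire $168,000 passes to the descendants.
That amount ($168,000) is divided at the children's generation into 4 shares of $42,000. Csilla and Amira each take $42,000. The 2 shares of the deceased (Pablo and Elio) are combined into a pool of $84,000.
That pool ($84,000) is divided at the grandchildren's generation equally among Ronan, Maeve, Ingrid, Xiulan, Hollis, and Adaeze: $14,000 each.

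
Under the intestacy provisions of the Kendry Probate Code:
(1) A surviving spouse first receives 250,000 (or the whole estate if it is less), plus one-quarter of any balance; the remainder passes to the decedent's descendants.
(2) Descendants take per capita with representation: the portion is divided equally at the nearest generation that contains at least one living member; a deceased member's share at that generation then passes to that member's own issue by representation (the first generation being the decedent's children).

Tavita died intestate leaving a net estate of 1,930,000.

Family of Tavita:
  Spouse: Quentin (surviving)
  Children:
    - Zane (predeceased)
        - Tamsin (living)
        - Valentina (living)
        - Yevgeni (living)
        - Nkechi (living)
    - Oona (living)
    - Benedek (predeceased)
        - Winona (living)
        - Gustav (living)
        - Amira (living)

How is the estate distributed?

Quentin first takes 250,000, leaving a balance of 1,680,000. Quentin then takes one-quarter of the balance (420,000), for a total of 670,000. The remaining 1,260,000 passes to the descendants.
The descendants' portion (1,260,000) is divided into 3 shares of 420,000: Oona takes 420,000; Zane's 420,000 share passes to Zane's issue; Benedek's 420,000 share passes to Benedek's issue.
Zane's share (420,000) is divided into 4 shares of 105,000: Tamsin, Valentina, Yevgeni, and Nkechi each take 105,000.
Benedek's share (420,000) is divided into 3 shares of 140,000: Winona, Gustav, and Amira each take 140,000.

Quentin: 670,000; Tamsin: 105,000; Valentina: 105,000; Yevgeni: 105,000; Nkechi: 105,000; Oona: 420,000; Winona: 140,000; Gustav: 140,000; Amira: 140,000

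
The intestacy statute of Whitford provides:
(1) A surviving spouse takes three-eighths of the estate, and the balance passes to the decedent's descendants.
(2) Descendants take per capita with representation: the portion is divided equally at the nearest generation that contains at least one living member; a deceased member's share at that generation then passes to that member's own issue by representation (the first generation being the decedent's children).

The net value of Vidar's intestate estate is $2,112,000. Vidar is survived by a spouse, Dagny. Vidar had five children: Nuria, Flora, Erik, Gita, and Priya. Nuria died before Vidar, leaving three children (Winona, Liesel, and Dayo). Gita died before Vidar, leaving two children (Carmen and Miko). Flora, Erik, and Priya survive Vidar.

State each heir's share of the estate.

Dagny: $792,000; Winona: $88,000; Liesel: $88,000; Dayo: $88,000; Flora: $264,000; Erik: $264,000; Carmen: $132,000; Miko: $132,000; Priya: $264,000

Dagny takes three-eighths of $2,112,000 = $792,000. The remaining $1,320,000 passes to the descendants.
The descendants' portion ($1,320,000) is divided into 5 shares of $264,000: Flora, Erik, and Priya each take $264,000; Nuria's $264,000 share passes to Nuria's issue; Gita's $264,000 share passes to Gita's issue.
Nuria's share ($264,000) is divided into 3 shares of $88,000: Winona, Liesel, and Dayo each take $88,000.
Gita's share ($264,000) is divided into 2 shares of $132,000: Carmen and Miko each take $132,000.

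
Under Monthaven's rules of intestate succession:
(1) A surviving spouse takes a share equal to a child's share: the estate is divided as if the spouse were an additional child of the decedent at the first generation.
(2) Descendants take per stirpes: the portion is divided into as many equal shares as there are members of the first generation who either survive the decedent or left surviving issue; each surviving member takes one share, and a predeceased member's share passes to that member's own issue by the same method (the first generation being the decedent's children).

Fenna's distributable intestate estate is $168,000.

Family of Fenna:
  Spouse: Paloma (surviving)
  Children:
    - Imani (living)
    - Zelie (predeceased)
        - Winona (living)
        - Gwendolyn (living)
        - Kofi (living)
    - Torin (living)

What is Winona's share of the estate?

Winona receives $14,000.

The spouse counts as an additional share at the children's level, so there are 4 primary shares of $42,000. Paloma takes one such share ($42,000).
The children's combined portion ($126,000) is divided into 3 shares of $42,000: Imani and Torin each take $42,000; Zelie's $42,000 share passes to Zelie's issue.
Zelie's share ($42,000) is divided into 3 shares of $14,000: Winona, Gwendolyn, and Kofi each take $14,000.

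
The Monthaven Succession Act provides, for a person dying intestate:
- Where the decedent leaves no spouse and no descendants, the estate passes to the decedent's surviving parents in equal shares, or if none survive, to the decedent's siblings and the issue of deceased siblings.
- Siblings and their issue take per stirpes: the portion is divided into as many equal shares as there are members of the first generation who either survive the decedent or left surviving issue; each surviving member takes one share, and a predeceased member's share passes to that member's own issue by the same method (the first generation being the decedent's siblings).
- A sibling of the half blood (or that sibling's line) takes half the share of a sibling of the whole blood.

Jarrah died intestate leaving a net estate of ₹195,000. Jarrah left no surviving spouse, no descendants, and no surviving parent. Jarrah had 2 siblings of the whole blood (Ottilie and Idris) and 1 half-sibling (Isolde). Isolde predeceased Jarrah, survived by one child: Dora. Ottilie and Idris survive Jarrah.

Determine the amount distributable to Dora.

The entire ₹195,000 passes to the siblings and their issue.
Counting each half-blood sibling's line as half a unit, there are 5/2 units in ₹195,000, so one unit is ₹78,000. Whole-blood lines (Ottilie and Idris) take ₹78,000 each; half-blood lines (Isolde) take ₹39,000 each.
Isolde's share (₹39,000) passes entirely to Dora.

Dora receives ₹39,000.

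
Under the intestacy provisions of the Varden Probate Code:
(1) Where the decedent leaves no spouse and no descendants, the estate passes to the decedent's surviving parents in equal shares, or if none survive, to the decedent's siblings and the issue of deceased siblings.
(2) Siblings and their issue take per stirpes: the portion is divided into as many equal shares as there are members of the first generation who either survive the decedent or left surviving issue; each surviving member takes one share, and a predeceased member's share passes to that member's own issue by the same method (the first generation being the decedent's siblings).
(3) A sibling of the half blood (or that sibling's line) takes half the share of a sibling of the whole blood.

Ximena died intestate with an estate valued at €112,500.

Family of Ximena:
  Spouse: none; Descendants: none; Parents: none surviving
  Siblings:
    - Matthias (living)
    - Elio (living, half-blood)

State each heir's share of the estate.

The entire €112,500 passes to the siblings and their issue.
Counting each half-blood sibling's line as half a unit, there are 3/2 units in €112,500, so one unit is €75,000. Whole-blood lines (Matthias) take €75,000 each; half-blood lines (Elio) take €37,500 each.

Matthias: €75,000; Elio: €37,500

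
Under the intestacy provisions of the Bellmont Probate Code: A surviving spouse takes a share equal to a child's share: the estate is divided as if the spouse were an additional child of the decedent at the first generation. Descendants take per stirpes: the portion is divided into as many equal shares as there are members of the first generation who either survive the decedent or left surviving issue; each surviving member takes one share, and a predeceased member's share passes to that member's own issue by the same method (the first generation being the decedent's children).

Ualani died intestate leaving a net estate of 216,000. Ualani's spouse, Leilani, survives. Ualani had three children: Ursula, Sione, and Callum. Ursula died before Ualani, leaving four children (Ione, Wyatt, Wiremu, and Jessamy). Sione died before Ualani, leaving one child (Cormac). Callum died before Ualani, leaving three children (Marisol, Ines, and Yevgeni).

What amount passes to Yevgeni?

Yevgeni receives 18,000.

The spouse counts as an additional share at the children's level, so there are 4 primary shares of 54,000. Leilani takes one such share (54,000).
The children's combined portion (162,000) is divided into 3 shares of 54,000: Ursula's 54,000 share passes to Ursula's issue; Sione's 54,000 share passes to Sione's issue; Callum's 54,000 share passes to Callum's issue.
Ursula's share (54,000) is divided into 4 shares of 13,500: Ione, Wyatt, Wiremu, and Jessamy each take 13,500.
Sione's share (54,000) passes entirely to Cormac.
Callum's share (54,000) is divided into 3 shares of 18,000: Marisol, Ines, and Yevgeni each take 18,000.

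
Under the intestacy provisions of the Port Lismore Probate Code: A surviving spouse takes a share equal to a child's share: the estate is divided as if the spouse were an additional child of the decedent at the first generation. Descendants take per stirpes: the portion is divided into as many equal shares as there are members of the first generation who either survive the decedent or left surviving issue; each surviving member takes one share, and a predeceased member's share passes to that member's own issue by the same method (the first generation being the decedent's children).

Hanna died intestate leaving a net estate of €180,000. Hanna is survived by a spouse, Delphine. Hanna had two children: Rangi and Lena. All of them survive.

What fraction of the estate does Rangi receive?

The spouse counts as an additional share at the children's level, so there are 3 primary shares of €60,000. Delphine takes one such share (€60,000).
The children's combined portion (€120,000) is divided into 2 shares of €60,000: Rangi and Lena each take €60,000.

Rangi receives 1/3 of the estate.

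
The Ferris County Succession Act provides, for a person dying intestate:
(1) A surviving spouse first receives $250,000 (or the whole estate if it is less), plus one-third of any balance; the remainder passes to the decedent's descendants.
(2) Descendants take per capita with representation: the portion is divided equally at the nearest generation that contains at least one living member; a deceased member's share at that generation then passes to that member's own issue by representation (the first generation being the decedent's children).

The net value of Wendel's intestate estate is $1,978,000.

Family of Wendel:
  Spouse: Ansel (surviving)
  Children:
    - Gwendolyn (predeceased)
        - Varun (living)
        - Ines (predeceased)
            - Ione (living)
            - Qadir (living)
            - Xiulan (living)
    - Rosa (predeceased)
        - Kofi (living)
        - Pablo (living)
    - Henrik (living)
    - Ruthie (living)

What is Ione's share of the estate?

Ione receives $48,000.

Ansel first takes $250,000, leaving a balance of $1,728,000. Ansel then takes one-third of the balance ($576,000), for a total of $826,000. The remaining $1,152,000 passes to the descendants.
The descendants' portion ($1,152,000) is divided into 4 shares of $288,000: Henrik and Ruthie each take $288,000; Gwendolyn's $288,000 share passes to Gwendolyn's issue; Rosa's $288,000 share passes to Rosa's issue.
Gwendolyn's share ($288,000) is divided into 2 shares of $144,000: Varun takes $144,000; Ines's $144,000 share passes to Ines's issue.
Ines's share ($144,000) is divided into 3 shares of $48,000: Ione, Qadir, and Xiulan each take $48,000.
Rosa's share ($288,000) is divided into 2 shares of $144,000: Kofi and Pablo each take $144,000.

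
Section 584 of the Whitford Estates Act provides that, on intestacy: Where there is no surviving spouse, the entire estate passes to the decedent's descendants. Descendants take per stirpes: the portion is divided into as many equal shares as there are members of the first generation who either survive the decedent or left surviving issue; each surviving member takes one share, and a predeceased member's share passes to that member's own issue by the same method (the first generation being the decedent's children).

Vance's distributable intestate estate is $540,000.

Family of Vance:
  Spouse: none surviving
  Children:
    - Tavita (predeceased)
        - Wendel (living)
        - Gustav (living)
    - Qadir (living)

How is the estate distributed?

The entire $540,000 passes to the descendants.
That amount ($540,000) is divided into 2 shares of $270,000: Qadir takes $270,000; Tavita's $270,000 share passes to Tavita's issue.
Tavita's share ($270,000) is divided into 2 shares of $135,000: Wendel and Gustav each take $135,000.

Wendel: $135,000; Gustav: $135,000; Qadir: $270,000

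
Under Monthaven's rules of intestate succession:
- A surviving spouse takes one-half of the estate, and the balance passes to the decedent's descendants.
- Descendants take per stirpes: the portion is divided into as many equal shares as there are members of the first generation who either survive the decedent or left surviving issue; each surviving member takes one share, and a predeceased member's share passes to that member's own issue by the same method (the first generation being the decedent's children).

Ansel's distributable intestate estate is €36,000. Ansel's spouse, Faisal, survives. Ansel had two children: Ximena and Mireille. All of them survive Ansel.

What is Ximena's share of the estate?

Ximena receives €9,000.

Faisal takes one-half of €36,000 = €18,000. The remaining €18,000 passes to the descendants.
The descendants' portion (€18,000) is divided into 2 shares of €9,000: Ximena and Mireille each take €9,000.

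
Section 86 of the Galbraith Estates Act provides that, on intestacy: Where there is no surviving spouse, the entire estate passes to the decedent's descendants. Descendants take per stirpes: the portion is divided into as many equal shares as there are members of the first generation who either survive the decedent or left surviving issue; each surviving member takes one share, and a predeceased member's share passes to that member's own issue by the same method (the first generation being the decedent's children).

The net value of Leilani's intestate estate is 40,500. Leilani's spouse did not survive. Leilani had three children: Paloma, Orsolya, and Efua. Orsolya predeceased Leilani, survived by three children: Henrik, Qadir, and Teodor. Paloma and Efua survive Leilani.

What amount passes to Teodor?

The entire 40,500 passes to the descendants.
That amount (40,500) is divided into 3 shares of 13,500: Paloma and Efua each take 13,500; Orsolya's 13,500 share passes to Orsolya's issue.
Orsolya's share (13,500) is divided into 3 shares of 4,500: Henrik, Qadir, and Teodor each take 4,500.

Teodor receives 4,500.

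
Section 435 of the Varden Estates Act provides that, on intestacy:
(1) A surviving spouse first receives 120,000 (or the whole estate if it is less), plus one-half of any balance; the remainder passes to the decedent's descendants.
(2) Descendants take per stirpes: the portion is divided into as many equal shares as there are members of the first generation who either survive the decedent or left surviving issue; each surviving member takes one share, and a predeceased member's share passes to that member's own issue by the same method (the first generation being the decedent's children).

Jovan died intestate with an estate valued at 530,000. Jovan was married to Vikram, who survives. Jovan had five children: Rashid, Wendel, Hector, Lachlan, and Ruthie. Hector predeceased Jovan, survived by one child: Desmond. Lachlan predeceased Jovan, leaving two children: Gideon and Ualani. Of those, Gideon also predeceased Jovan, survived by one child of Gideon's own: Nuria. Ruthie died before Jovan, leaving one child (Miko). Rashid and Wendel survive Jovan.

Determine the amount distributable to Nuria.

Vikram first takes 120,000, leaving a balance of 410,000. Vikram then takes one-half of the balance (205,000), for a total of 325,000. The remaining 205,000 passes to the descendants.
The descendants' portion (205,000) is divided into 5 shares of 41,000: Rashid and Wendel each take 41,000; Hector's 41,000 share passes to Hector's issue; Lachlan's 41,000 share passes to Lachlan's issue; Ruthie's 41,000 share passes to Ruthie's issue.
Hector's share (41,000) passes entirely to Desmond.
Lachlan's share (41,000) is divided into 2 shares of 20,500: Ualani takes 20,500; Gideon's 20,500 share passes to Gideon's issue.
Gideon's share (20,500) passes entirely to Nuria.
Ruthie's share (41,000) passes entirely to Miko.

Nuria receives 20,500.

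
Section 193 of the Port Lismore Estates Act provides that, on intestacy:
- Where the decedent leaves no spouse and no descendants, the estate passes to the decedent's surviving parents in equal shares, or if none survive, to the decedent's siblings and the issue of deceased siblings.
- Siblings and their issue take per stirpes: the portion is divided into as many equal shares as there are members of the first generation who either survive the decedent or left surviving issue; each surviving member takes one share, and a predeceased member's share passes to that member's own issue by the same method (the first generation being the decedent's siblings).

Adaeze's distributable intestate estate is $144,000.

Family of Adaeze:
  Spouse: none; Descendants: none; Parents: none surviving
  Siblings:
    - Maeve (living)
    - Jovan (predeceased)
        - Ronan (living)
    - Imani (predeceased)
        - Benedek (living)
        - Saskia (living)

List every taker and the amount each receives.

Maeve: $48,000; Ronan: $48,000; Benedek: $24,000; Saskia: $24,000

The entire $144,000 passes to the siblings and their issue.
That amount ($144,000) is divided into 3 shares of $48,000: Maeve takes $48,000; Jovan's $48,000 share passes to Jovan's issue; Imani's $48,000 share passes to Imani's issue.
Jovan's share ($48,000) passes entirely to Ronan.
Imani's share ($48,000) is divided into 2 shares of $24,000: Benedek and Saskia each take $24,000.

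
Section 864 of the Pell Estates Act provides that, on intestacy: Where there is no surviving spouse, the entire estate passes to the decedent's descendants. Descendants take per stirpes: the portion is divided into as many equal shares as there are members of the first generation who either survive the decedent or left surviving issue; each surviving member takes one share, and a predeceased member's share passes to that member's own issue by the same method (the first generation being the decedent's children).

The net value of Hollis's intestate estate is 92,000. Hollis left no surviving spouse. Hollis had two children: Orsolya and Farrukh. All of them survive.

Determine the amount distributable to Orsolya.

The entire 92,000 passes to the descendants.
That amount (92,000) is divided into 2 shares of 46,000: Orsolya and Farrukh each take 46,000.

Orsolya receives 46,000.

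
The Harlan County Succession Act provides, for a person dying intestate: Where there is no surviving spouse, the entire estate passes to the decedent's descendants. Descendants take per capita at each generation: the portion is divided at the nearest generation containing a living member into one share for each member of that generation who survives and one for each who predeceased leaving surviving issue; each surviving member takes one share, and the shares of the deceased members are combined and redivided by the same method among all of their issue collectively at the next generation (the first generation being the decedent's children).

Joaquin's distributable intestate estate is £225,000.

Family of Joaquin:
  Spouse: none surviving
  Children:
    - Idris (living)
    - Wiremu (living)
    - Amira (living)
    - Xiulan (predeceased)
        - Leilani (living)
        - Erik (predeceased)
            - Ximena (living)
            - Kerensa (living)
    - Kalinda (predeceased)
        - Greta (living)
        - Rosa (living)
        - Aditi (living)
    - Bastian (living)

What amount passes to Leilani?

The entire £225,000 passes to the descendants.
That amount (£225,000) is divided at the children's generation into 6 shares of £37,500. Idris, Wiremu, Amira, and Bastian each take £37,500. The 2 shares of the deceased (Xiulan and Kalinda) are combined into a pool of £75,000.
That pool (£75,000) is divided at the grandchildren's generation into 5 shares of £15,000. Leilani, Greta, Rosa, and Aditi each take £15,000. The remaining share for the deceased Erik (£15,000) is carried to the next generation.
That pool (£15,000) is divided at the great-grandchildren's generation equally among Ximena and Kerensa: £7,500 each.

Leilani receives £15,000.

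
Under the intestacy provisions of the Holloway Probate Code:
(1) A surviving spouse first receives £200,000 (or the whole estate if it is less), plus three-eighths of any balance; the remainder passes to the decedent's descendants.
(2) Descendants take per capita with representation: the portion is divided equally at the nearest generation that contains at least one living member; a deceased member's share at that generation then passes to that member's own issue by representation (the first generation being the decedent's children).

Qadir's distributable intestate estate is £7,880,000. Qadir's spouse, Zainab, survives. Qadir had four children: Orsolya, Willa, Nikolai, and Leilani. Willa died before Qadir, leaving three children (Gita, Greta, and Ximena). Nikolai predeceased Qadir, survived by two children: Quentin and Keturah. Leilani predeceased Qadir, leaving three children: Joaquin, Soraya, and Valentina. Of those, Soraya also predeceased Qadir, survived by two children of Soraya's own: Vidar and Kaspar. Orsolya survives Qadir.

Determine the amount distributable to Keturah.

Keturah receives £600,000.

Zainab first takes £200,000, leaving a balance of £7,680,000. Zainab then takes three-eighths of the balance (£2,880,000), for a total of £3,080,000. The remaining £4,800,000 passes to the descendants.
The descendants' portion (£4,800,000) is divided into 4 shares of £1,200,000: Orsolya takes £1,200,000; Willa's £1,200,000 share passes to Willa's issue; Nikolai's £1,200,000 share passes to Nikolai's issue; Leilani's £1,200,000 share passes to Leilani's issue.
Willa's share (£1,200,000) is divided into 3 shares of £400,000: Gita, Greta, and Ximena each take £400,000.
Nikolai's share (£1,200,000) is divided into 2 shares of £600,000: Quentin and Keturah each take £600,000.
Leilani's share (£1,200,000) is divided into 3 shares of £400,000: Joaquin and Valentina each take £400,000; Soraya's £400,000 share passes to Soraya's issue.
Soraya's share (£400,000) is divided into 2 shares of £200,000: Vidar and Kaspar each take £200,000.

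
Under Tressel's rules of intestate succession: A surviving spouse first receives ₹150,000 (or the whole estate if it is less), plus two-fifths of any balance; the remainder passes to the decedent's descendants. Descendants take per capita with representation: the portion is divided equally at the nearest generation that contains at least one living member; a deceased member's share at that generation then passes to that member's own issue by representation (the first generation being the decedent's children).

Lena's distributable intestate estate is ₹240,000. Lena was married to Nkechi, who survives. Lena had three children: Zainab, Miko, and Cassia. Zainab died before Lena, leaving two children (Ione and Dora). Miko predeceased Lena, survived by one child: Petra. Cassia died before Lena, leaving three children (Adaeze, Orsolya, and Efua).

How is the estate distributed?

Nkechi: ₹186,000; Ione: ₹9,000; Dora: ₹9,000; Petra: ₹9,000; Adaeze: ₹9,000; Orsolya: ₹9,000; Efua: ₹9,000

Nkechi first takes ₹150,000, leaving a balance of ₹90,000. Nkechi then takes two-fifths of the balance (₹36,000), for a total of ₹186,000. The remaining ₹54,000 passes to the descendants.
No child survives, so the initial division is made at the grandchildren's generation.
The descendants' portion (₹54,000) is divided into 6 shares of ₹9,000: Ione, Dora, Petra, Adaeze, Orsolya, and Efua each take ₹9,000.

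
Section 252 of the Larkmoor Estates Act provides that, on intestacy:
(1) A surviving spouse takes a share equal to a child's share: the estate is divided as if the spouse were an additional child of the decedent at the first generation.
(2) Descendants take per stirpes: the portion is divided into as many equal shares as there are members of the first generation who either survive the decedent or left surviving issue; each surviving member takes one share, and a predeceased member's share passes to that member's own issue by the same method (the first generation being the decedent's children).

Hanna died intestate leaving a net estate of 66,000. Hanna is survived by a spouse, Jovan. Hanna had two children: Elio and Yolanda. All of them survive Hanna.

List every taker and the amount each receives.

Jovan: 22,000; Elio: 22,000; Yolanda: 22,000

The spouse counts as an additional share at the children's level, so there are 3 primary shares of 22,000. Jovan takes one such share (22,000).
The children's combined portion (44,000) is divided into 2 shares of 22,000: Elio and Yolanda each take 22,000.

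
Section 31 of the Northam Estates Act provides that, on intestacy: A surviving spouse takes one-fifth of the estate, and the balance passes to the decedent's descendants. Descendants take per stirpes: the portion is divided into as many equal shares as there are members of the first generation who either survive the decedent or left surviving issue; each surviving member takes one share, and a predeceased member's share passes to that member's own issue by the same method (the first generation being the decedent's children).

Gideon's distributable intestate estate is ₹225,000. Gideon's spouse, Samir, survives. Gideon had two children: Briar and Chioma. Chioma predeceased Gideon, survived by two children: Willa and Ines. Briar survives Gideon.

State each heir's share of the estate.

Samir: ₹45,000; Briar: ₹90,000; Willa: ₹45,000; Ines: ₹45,000

Samir takes one-fifth of ₹225,000 = ₹45,000. The remaining ₹180,000 passes to the descendants.
The descendants' portion (₹180,000) is divided into 2 shares of ₹90,000: Briar takes ₹90,000; Chioma's ₹90,000 share passes to Chioma's issue.
Chioma's share (₹90,000) is divided into 2 shares of ₹45,000: Willa and Ines each take ₹45,000.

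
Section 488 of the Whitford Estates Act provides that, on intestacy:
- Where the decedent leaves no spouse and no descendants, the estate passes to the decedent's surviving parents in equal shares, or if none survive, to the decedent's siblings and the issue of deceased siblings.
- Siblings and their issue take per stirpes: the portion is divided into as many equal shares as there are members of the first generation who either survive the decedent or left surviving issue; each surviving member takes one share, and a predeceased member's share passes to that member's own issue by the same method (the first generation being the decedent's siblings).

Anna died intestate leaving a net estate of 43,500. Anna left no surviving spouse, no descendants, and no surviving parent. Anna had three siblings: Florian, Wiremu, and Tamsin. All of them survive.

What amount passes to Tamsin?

The entire 43,500 passes to the siblings and their issue.
That amount (43,500) is divided into 3 shares of 14,500: Florian, Wiremu, and Tamsin each take 14,500.

Tamsin receives 14,500.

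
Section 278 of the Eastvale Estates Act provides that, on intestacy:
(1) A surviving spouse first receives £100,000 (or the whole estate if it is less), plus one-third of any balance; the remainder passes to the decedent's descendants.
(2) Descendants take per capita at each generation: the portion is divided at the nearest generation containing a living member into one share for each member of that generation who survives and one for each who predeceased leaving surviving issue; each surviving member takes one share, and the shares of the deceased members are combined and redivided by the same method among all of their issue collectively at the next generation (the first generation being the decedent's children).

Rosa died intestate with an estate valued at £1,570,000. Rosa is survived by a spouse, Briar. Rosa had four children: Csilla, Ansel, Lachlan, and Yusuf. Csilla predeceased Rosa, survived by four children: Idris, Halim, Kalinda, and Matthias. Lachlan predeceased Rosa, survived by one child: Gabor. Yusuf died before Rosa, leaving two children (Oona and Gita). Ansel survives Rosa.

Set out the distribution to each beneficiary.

Briar: £590,000; Idris: £105,000; Halim: £105,000; Kalinda: £105,000; Matthias: £105,000; Ansel: £245,000; Gabor: £105,000; Oona: £105,000; Gita: £105,000

Briar first takes £100,000, leaving a balance of £1,470,000. Briar then takes one-third of the balance (£490,000), for a total of £590,000. The remaining £980,000 passes to the descendants.
The descendants' portion (£980,000) is divided at the children's generation into 4 shares of £245,000. Ansel takes £245,000. The 3 shares of the deceased (Csilla, Lachlan, and Yusuf) are combined into a pool of £735,000.
That pool (£735,000) is divided at the grandchildren's generation equally among Idris, Halim, Kalinda, Matthias, Gabor, Oona, and Gita: £105,000 each.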